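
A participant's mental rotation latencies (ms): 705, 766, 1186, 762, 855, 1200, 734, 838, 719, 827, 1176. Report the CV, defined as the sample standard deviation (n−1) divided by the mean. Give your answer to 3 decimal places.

0.223

n = 11, Σ = 9768, M = 888.0000
Σ(x−M)² = 392928.000; s = √(392928.000/10) = 198.2241
CV = 198.2241 / 888.0000 = 0.22323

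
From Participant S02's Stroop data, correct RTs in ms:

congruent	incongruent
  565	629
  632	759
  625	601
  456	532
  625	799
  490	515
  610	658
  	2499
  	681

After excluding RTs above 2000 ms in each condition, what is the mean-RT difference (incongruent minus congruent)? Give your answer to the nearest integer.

75 ms

incongruent: exclude 2499
M(congruent) = 4003/7 = 571.857
M(incongruent) = 5174/8 = 646.750
Difference = 646.750 − 571.857 = 74.893 ms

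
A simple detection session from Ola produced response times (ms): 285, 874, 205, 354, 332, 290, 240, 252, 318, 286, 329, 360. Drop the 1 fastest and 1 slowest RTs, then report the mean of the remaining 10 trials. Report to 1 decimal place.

Sorted: 205, 240, 252, 285, 286, 290, 318, 329, 332, 354, 360, 874
Drop lowest 1 (205) and highest 1 (874)
Remaining (n=10): Σ = 3046, mean = 3046/10 = 304.600

304.6 ms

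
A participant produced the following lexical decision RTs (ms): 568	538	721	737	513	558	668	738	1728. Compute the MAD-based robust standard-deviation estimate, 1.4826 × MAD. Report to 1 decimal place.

148.3 ms

Sorted: 513, 538, 558, 568, 668, 721, 737, 738, 1728 → median = 668
|x − 668| sorted: 0, 53, 69, 70, 100, 110, 130, 155, 1060 → MAD = 100
Robust SD ≈ 1.4826 × 100 = 148.260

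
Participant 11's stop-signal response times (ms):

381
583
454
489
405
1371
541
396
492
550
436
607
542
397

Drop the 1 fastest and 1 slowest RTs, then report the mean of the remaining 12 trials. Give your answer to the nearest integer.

Sorted: 381, 396, 397, 405, 436, 454, 489, 492, 541, 542, 550, 583, 607, 1371
Drop lowest 1 (381) and highest 1 (1371)
Remaining (n=12): Σ = 5892, mean = 5892/12 = 491.000

491 ms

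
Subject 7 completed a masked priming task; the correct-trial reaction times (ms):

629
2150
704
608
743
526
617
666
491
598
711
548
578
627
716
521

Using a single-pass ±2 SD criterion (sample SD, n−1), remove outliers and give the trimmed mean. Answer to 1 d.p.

618.9 ms

n = 16, ΣRT = 11433, M = 714.562
Σ(x−M)² = 2282617.94; s = √(2282617.94/15) = 390.096
Cutoffs: 714.562 ± 2·390.096 → [-65.6, 1494.8]
Outside: 2150 → excluded.
Retained (n=15): Σ = 9283, mean = 9283/15 = 618.867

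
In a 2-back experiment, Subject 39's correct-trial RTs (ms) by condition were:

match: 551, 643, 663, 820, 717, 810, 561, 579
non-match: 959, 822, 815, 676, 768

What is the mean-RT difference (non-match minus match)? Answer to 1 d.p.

M(match) = 5344/8 = 668.000
M(non-match) = 4040/5 = 808.000
Difference = 808.000 − 668.000 = 140.000 ms

140.0 ms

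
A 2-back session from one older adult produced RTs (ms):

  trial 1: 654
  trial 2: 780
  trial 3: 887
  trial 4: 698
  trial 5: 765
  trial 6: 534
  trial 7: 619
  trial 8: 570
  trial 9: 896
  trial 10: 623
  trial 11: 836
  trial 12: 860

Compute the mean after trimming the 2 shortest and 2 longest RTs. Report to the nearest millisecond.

Sorted: 534, 570, 619, 623, 654, 698, 765, 780, 836, 860, 887, 896
Drop lowest 2 (534, 570) and highest 2 (887, 896)
Remaining (n=8): Σ = 5835, mean = 5835/8 = 729.375

729 ms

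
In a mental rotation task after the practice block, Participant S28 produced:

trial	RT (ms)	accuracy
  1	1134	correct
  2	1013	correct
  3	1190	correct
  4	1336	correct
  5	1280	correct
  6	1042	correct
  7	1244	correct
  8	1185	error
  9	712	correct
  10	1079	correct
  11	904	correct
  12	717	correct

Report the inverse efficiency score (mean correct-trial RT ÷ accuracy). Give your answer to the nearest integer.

Correct trials (n=11): 1134, 1013, 1190, 1336, 1280, 1042, 1244, 712, 1079, 904, 717
Mean correct RT = 11651/11 = 1059.1818 ms
Proportion correct = 11/12
IES = 1059.1818 / (11/12) = 1155.471 ms

1155 ms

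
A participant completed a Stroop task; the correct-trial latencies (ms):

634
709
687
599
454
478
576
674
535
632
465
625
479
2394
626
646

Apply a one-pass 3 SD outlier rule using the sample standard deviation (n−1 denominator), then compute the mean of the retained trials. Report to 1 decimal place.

587.9 ms

n = 16, ΣRT = 11213, M = 700.812
Σ(x−M)² = 3160216.44; s = √(3160216.44/15) = 459.000
Cutoffs: 700.812 ± 3·459.000 → [-676.2, 2077.8]
Outside: 2394 → excluded.
Retained (n=15): Σ = 8819, mean = 8819/15 = 587.933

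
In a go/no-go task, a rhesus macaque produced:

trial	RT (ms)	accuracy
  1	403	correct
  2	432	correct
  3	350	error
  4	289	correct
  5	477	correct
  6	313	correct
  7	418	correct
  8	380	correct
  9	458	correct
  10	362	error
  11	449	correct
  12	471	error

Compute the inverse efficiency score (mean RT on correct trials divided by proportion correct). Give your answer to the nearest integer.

Correct trials (n=9): 403, 432, 289, 477, 313, 418, 380, 458, 449
Mean correct RT = 3619/9 = 402.1111 ms
Proportion correct = 9/12
IES = 402.1111 / (9/12) = 536.148 ms

536 ms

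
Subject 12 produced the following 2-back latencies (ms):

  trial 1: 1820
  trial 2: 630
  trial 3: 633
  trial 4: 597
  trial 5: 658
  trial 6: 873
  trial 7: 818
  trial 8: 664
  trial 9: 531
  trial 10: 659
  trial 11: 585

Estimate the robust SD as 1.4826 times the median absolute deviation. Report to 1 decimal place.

90.4 ms

Sorted: 531, 585, 597, 630, 633, 658, 659, 664, 818, 873, 1820 → median = 658
|x − 658| sorted: 0, 1, 6, 25, 28, 61, 73, 127, 160, 215, 1162 → MAD = 61
Robust SD ≈ 1.4826 × 61 = 90.439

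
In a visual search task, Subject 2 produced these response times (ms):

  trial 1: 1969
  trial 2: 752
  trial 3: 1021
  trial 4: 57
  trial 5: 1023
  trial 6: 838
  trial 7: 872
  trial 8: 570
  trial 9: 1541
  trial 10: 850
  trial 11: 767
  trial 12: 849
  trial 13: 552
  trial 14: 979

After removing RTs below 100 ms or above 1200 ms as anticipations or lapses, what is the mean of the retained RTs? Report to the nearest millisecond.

825 ms

Excluded: 57, 1541, 1969
Retained (n=11): Σ = 9073
Mean = 9073/11 = 824.8182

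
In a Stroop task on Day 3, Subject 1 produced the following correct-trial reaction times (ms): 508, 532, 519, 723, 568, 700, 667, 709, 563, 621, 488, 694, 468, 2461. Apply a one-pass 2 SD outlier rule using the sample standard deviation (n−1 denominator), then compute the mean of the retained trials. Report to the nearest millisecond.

597 ms

n = 14, ΣRT = 10221, M = 730.071
Σ(x−M)² = 3329246.93; s = √(3329246.93/13) = 506.059
Cutoffs: 730.071 ± 2·506.059 → [-282.0, 1742.2]
Outside: 2461 → excluded.
Retained (n=13): Σ = 7760, mean = 7760/13 = 596.923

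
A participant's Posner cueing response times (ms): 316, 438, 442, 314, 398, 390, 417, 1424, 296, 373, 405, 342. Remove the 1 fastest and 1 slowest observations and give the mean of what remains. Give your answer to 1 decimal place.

383.5 ms

Sorted: 296, 314, 316, 342, 373, 390, 398, 405, 417, 438, 442, 1424
Drop lowest 1 (296) and highest 1 (1424)
Remaining (n=10): Σ = 3835, mean = 3835/10 = 383.500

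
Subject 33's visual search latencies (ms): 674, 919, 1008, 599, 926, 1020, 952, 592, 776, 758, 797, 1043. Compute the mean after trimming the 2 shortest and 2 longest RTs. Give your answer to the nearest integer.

Sorted: 592, 599, 674, 758, 776, 797, 919, 926, 952, 1008, 1020, 1043
Drop lowest 2 (592, 599) and highest 2 (1020, 1043)
Remaining (n=8): Σ = 6810, mean = 6810/8 = 851.250

851 ms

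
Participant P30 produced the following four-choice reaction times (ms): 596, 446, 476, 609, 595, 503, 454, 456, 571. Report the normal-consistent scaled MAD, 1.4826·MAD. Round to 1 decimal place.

84.5 ms

Sorted: 446, 454, 456, 476, 503, 571, 595, 596, 609 → median = 503
|x − 503| sorted: 0, 27, 47, 49, 57, 68, 92, 93, 106 → MAD = 57
Robust SD ≈ 1.4826 × 57 = 84.508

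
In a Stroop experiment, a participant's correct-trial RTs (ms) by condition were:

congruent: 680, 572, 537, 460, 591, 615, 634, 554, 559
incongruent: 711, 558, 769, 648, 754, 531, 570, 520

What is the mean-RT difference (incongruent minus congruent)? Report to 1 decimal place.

54.6 ms

M(congruent) = 5202/9 = 578.000
M(incongruent) = 5061/8 = 632.625
Difference = 632.625 − 578.000 = 54.625 ms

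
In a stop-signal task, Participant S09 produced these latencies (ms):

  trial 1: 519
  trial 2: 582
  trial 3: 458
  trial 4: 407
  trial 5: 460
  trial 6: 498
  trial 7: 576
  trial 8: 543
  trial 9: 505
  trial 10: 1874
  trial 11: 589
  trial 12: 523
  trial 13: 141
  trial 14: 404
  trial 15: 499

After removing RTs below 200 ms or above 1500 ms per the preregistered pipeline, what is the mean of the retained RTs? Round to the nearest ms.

505 ms

Excluded: 141, 1874
Retained (n=13): Σ = 6563
Mean = 6563/13 = 504.8462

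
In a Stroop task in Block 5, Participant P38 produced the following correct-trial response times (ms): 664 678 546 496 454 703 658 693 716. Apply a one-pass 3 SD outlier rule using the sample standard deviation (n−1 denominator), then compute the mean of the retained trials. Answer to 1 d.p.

n = 9, ΣRT = 5608, M = 623.111
Σ(x−M)² = 76498.89; s = √(76498.89/8) = 97.787
Cutoffs: 623.111 ± 3·97.787 → [329.7, 916.5]
No RTs fall outside the cutoffs; all 9 retained. Mean = 5608/9 = 623.111

623.1 ms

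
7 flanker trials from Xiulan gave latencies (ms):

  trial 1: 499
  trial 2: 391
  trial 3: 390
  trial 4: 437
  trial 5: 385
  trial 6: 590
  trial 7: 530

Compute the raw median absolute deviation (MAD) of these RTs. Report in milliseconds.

Sorted: 385, 390, 391, 437, 499, 530, 590 → median = 437
|x − 437|: 62, 46, 47, 0, 52, 153, 93
Sorted deviations: 0, 46, 47, 52, 62, 93, 153 → MAD = 52

52 ms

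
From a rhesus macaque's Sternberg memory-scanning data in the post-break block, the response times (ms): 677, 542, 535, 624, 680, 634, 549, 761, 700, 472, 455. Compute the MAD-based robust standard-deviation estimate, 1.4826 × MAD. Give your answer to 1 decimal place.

Sorted: 455, 472, 535, 542, 549, 624, 634, 677, 680, 700, 761 → median = 624
|x − 624| sorted: 0, 10, 53, 56, 75, 76, 82, 89, 137, 152, 169 → MAD = 76
Robust SD ≈ 1.4826 × 76 = 112.678

112.7 ms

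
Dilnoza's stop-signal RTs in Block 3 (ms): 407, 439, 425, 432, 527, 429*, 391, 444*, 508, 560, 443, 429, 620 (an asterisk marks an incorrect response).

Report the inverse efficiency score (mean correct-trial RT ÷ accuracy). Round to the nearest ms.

Correct trials (n=11): 407, 439, 425, 432, 527, 391, 508, 560, 443, 429, 620
Mean correct RT = 5181/11 = 471.0000 ms
Proportion correct = 11/13
IES = 471.0000 / (11/13) = 556.636 ms

557 ms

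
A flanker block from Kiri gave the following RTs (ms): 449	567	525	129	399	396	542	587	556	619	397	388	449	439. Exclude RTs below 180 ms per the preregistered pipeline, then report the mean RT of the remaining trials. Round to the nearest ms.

Excluded: 129
Retained (n=13): Σ = 6313
Mean = 6313/13 = 485.6154

486 ms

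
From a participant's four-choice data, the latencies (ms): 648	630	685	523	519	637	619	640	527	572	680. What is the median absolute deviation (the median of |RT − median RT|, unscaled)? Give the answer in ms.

Sorted: 519, 523, 527, 572, 619, 630, 637, 640, 648, 680, 685 → median = 630
|x − 630|: 18, 0, 55, 107, 111, 7, 11, 10, 103, 58, 50
Sorted deviations: 0, 7, 10, 11, 18, 50, 55, 58, 103, 107, 111 → MAD = 50

50 ms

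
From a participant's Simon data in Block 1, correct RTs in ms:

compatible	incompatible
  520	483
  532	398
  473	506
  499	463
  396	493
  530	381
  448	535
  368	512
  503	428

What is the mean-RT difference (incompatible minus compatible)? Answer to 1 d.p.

-7.8 ms

M(compatible) = 4269/9 = 474.333
M(incompatible) = 4199/9 = 466.556
Difference = 466.556 − 474.333 = -7.778 ms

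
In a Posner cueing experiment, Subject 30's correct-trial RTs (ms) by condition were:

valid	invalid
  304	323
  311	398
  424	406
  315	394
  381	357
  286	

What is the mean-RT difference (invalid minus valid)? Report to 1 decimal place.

M(valid) = 2021/6 = 336.833
M(invalid) = 1878/5 = 375.600
Difference = 375.600 − 336.833 = 38.767 ms

38.8 ms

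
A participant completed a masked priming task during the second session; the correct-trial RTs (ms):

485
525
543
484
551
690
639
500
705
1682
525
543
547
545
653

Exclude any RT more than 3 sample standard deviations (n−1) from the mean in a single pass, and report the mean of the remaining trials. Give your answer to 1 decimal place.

n = 15, ΣRT = 9617, M = 641.133
Σ(x−M)² = 1231463.73; s = √(1231463.73/14) = 296.583
Cutoffs: 641.133 ± 3·296.583 → [-248.6, 1530.9]
Outside: 1682 → excluded.
Retained (n=14): Σ = 7935, mean = 7935/14 = 566.786

566.8 ms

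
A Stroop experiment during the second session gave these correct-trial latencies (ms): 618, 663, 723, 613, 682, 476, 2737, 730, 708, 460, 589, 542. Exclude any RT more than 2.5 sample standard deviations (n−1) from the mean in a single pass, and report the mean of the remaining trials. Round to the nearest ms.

619 ms

n = 12, ΣRT = 9541, M = 795.083
Σ(x−M)² = 4203418.92; s = √(4203418.92/11) = 618.166
Cutoffs: 795.083 ± 2.5·618.166 → [-750.3, 2340.5]
Outside: 2737 → excluded.
Retained (n=11): Σ = 6804, mean = 6804/11 = 618.545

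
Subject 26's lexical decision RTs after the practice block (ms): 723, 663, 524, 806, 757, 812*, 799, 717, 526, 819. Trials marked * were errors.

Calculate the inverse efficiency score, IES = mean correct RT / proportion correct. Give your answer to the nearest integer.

782 ms

Correct trials (n=9): 723, 663, 524, 806, 757, 799, 717, 526, 819
Mean correct RT = 6334/9 = 703.7778 ms
Proportion correct = 9/10
IES = 703.7778 / (9/10) = 781.975 ms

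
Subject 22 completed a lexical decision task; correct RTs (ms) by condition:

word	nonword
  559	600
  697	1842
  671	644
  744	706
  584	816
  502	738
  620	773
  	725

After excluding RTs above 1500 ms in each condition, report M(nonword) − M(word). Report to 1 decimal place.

nonword: exclude 1842
M(word) = 4377/7 = 625.286
M(nonword) = 5002/7 = 714.571
Difference = 714.571 − 625.286 = 89.286 ms

89.3 ms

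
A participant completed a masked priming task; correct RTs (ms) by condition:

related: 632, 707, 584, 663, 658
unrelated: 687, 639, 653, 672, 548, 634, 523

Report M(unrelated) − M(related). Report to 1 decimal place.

M(related) = 3244/5 = 648.800
M(unrelated) = 4356/7 = 622.286
Difference = 622.286 − 648.800 = -26.514 ms

-26.5 ms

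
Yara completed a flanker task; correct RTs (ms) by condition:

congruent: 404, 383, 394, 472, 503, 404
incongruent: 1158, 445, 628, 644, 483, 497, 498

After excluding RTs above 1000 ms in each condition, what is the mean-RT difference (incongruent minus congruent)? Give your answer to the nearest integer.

incongruent: exclude 1158
M(congruent) = 2560/6 = 426.667
M(incongruent) = 3195/6 = 532.500
Difference = 532.500 − 426.667 = 105.833 ms

106 ms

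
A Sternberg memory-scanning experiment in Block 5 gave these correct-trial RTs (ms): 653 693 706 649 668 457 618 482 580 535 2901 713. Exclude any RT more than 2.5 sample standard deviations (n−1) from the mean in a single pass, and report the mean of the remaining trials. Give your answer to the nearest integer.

614 ms

n = 12, ΣRT = 9655, M = 804.583
Σ(x−M)² = 4874158.92; s = √(4874158.92/11) = 665.662
Cutoffs: 804.583 ± 2.5·665.662 → [-859.6, 2468.7]
Outside: 2901 → excluded.
Retained (n=11): Σ = 6754, mean = 6754/11 = 614.000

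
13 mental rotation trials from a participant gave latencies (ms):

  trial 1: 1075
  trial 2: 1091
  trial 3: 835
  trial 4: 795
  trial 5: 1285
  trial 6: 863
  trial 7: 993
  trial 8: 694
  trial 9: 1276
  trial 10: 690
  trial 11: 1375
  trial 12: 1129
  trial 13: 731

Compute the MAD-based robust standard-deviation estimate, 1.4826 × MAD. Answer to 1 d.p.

Sorted: 690, 694, 731, 795, 835, 863, 993, 1075, 1091, 1129, 1276, 1285, 1375 → median = 993
|x − 993| sorted: 0, 82, 98, 130, 136, 158, 198, 262, 283, 292, 299, 303, 382 → MAD = 198
Robust SD ≈ 1.4826 × 198 = 293.555

293.6 ms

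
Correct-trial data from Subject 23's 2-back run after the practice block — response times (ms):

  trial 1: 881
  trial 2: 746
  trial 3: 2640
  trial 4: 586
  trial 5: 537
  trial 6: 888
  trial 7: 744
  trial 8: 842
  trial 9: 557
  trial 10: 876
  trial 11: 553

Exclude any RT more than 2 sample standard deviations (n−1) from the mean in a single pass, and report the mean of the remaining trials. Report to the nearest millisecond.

n = 11, ΣRT = 9850, M = 895.455
Σ(x−M)² = 3548292.73; s = √(3548292.73/10) = 595.675
Cutoffs: 895.455 ± 2·595.675 → [-295.9, 2086.8]
Outside: 2640 → excluded.
Retained (n=10): Σ = 7210, mean = 7210/10 = 721.000

721 ms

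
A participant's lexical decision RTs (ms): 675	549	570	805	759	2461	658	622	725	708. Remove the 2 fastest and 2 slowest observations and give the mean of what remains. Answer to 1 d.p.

Sorted: 549, 570, 622, 658, 675, 708, 725, 759, 805, 2461
Drop lowest 2 (549, 570) and highest 2 (805, 2461)
Remaining (n=6): Σ = 4147, mean = 4147/6 = 691.167

691.2 ms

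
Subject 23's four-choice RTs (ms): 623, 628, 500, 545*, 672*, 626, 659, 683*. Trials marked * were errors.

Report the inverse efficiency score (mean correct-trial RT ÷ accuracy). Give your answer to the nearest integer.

972 ms

Correct trials (n=5): 623, 628, 500, 626, 659
Mean correct RT = 3036/5 = 607.2000 ms
Proportion correct = 5/8
IES = 607.2000 / (5/8) = 971.520 ms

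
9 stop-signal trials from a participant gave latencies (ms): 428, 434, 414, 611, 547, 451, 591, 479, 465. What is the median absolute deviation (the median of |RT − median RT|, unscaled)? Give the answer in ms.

Sorted: 414, 428, 434, 451, 465, 479, 547, 591, 611 → median = 465
|x − 465|: 37, 31, 51, 146, 82, 14, 126, 14, 0
Sorted deviations: 0, 14, 14, 31, 37, 51, 82, 126, 146 → MAD = 37

37 ms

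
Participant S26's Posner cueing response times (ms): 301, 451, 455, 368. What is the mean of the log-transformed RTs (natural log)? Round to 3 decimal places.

5.962

ln(RT): 5.7071, 6.1115, 6.1203, 5.9081
Σ ln(RT) = 23.8470
Mean = 23.8470/4 = 5.96174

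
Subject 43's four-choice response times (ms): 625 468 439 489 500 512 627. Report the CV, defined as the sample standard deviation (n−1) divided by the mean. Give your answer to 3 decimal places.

n = 7, Σ = 3660, M = 522.8571
Σ(x−M)² = 33106.857; s = √(33106.857/6) = 74.2820
CV = 74.2820 / 522.8571 = 0.14207

0.142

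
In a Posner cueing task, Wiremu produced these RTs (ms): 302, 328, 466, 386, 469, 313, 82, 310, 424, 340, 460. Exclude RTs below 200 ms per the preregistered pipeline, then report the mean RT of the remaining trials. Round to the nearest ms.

380 ms

Excluded: 82
Retained (n=10): Σ = 3798
Mean = 3798/10 = 379.8000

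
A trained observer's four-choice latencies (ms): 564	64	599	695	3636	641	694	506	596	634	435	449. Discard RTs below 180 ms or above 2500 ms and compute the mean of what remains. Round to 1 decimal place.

581.3 ms

Excluded: 64, 3636
Retained (n=10): Σ = 5813
Mean = 5813/10 = 581.3000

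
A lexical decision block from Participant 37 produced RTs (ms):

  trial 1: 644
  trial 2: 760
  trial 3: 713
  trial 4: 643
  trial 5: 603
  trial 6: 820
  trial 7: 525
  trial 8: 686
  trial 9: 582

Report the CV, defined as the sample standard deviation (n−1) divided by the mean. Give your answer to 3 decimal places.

0.138

n = 9, Σ = 5976, M = 664.0000
Σ(x−M)² = 67044.000; s = √(67044.000/8) = 91.5451
CV = 91.5451 / 664.0000 = 0.13787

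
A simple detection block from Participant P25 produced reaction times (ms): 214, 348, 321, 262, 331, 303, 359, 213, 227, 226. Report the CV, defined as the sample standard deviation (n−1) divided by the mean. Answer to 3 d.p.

n = 10, Σ = 2804, M = 280.4000
Σ(x−M)² = 30568.400; s = √(30568.400/9) = 58.2794
CV = 58.2794 / 280.4000 = 0.20784

0.208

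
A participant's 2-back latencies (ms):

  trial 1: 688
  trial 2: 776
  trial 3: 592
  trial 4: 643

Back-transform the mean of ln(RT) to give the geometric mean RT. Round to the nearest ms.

671 ms

ln(RT): 6.5338, 6.6542, 6.3835, 6.4661
Mean ln(RT) = 26.0376/4 = 6.50940
Geometric mean = exp(6.50940) = 671.42 ms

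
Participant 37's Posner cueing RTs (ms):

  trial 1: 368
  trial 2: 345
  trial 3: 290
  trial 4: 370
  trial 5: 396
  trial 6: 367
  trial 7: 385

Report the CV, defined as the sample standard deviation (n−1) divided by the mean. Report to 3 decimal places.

n = 7, Σ = 2521, M = 360.1429
Σ(x−M)² = 7258.857; s = √(7258.857/6) = 34.7823
CV = 34.7823 / 360.1429 = 0.09658

0.097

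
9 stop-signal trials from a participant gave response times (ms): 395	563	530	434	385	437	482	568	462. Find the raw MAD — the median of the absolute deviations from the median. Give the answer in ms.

Sorted: 385, 395, 434, 437, 462, 482, 530, 563, 568 → median = 462
|x − 462|: 67, 101, 68, 28, 77, 25, 20, 106, 0
Sorted deviations: 0, 20, 25, 28, 67, 68, 77, 101, 106 → MAD = 67

67 ms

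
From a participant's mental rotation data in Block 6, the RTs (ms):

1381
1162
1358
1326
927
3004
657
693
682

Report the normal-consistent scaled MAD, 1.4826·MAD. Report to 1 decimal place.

348.4 ms

Sorted: 657, 682, 693, 927, 1162, 1326, 1358, 1381, 3004 → median = 1162
|x − 1162| sorted: 0, 164, 196, 219, 235, 469, 480, 505, 1842 → MAD = 235
Robust SD ≈ 1.4826 × 235 = 348.411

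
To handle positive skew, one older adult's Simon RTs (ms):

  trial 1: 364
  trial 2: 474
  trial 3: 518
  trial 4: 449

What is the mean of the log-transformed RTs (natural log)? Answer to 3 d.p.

6.104

ln(RT): 5.8972, 6.1612, 6.2500, 6.1070
Σ ln(RT) = 24.4154
Mean = 24.4154/4 = 6.10384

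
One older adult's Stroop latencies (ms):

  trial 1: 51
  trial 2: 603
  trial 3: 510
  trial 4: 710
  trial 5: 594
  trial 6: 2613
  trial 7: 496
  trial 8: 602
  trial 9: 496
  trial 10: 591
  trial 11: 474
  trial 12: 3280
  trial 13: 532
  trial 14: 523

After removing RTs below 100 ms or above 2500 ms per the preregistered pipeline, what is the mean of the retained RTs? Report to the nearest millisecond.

Excluded: 51, 2613, 3280
Retained (n=11): Σ = 6131
Mean = 6131/11 = 557.3636

557 ms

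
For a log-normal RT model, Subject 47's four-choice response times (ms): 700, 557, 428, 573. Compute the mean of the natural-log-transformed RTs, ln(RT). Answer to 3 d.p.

6.321

ln(RT): 6.5511, 6.3226, 6.0591, 6.3509
Σ ln(RT) = 25.2837
Mean = 25.2837/4 = 6.32091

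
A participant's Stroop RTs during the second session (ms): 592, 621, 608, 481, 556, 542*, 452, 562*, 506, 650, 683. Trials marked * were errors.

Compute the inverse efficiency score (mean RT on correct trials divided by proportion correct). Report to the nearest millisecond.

Correct trials (n=9): 592, 621, 608, 481, 556, 452, 506, 650, 683
Mean correct RT = 5149/9 = 572.1111 ms
Proportion correct = 9/11
IES = 572.1111 / (9/11) = 699.247 ms

699 ms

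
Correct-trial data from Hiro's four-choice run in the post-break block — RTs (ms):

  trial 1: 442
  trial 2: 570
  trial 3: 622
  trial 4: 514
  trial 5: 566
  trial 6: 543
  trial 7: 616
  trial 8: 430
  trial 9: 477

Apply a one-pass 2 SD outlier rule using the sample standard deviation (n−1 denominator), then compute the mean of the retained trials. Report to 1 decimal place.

531.1 ms

n = 9, ΣRT = 4780, M = 531.111
Σ(x−M)² = 39722.89; s = √(39722.89/8) = 70.465
Cutoffs: 531.111 ± 2·70.465 → [390.2, 672.0]
No RTs fall outside the cutoffs; all 9 retained. Mean = 4780/9 = 531.111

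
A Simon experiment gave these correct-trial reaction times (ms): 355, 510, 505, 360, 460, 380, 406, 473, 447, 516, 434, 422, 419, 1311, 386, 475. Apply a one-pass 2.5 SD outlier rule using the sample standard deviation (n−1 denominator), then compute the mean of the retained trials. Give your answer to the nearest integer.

n = 16, ΣRT = 7859, M = 491.188
Σ(x−M)² = 756480.44; s = √(756480.44/15) = 224.571
Cutoffs: 491.188 ± 2.5·224.571 → [-70.2, 1052.6]
Outside: 1311 → excluded.
Retained (n=15): Σ = 6548, mean = 6548/15 = 436.533

437 ms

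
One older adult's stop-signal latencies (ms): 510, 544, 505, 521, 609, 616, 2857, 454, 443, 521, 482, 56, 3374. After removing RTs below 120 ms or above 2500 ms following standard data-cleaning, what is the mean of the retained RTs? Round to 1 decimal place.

Excluded: 56, 2857, 3374
Retained (n=10): Σ = 5205
Mean = 5205/10 = 520.5000

520.5 ms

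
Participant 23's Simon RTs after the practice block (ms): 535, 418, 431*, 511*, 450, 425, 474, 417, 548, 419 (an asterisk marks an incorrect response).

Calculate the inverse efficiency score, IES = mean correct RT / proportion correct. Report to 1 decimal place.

575.9 ms

Correct trials (n=8): 535, 418, 450, 425, 474, 417, 548, 419
Mean correct RT = 3686/8 = 460.7500 ms
Proportion correct = 8/10
IES = 460.7500 / (8/10) = 575.938 ms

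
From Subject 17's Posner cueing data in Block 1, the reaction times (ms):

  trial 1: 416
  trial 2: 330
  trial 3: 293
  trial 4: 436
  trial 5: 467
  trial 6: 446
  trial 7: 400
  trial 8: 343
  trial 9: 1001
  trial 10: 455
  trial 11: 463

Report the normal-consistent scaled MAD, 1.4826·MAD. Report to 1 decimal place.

Sorted: 293, 330, 343, 400, 416, 436, 446, 455, 463, 467, 1001 → median = 436
|x − 436| sorted: 0, 10, 19, 20, 27, 31, 36, 93, 106, 143, 565 → MAD = 31
Robust SD ≈ 1.4826 × 31 = 45.961

46.0 ms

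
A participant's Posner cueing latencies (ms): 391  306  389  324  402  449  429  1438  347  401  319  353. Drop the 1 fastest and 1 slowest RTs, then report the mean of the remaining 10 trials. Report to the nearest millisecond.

380 ms

Sorted: 306, 319, 324, 347, 353, 389, 391, 401, 402, 429, 449, 1438
Drop lowest 1 (306) and highest 1 (1438)
Remaining (n=10): Σ = 3804, mean = 3804/10 = 380.400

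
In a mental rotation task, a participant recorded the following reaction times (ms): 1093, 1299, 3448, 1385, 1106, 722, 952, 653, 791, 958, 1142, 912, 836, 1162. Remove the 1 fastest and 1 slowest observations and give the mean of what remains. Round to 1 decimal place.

1029.8 ms

Sorted: 653, 722, 791, 836, 912, 952, 958, 1093, 1106, 1142, 1162, 1299, 1385, 3448
Drop lowest 1 (653) and highest 1 (3448)
Remaining (n=12): Σ = 12358, mean = 12358/12 = 1029.833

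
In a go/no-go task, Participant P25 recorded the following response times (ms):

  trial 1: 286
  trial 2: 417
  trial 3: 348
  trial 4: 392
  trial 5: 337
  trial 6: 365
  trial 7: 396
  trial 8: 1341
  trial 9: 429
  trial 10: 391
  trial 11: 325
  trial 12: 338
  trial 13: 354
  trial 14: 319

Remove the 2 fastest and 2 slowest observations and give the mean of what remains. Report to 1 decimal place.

Sorted: 286, 319, 325, 337, 338, 348, 354, 365, 391, 392, 396, 417, 429, 1341
Drop lowest 2 (286, 319) and highest 2 (429, 1341)
Remaining (n=10): Σ = 3663, mean = 3663/10 = 366.300

366.3 ms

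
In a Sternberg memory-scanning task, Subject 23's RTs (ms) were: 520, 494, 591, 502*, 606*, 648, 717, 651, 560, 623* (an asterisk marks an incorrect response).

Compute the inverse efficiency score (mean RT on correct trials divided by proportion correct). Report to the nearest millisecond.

853 ms

Correct trials (n=7): 520, 494, 591, 648, 717, 651, 560
Mean correct RT = 4181/7 = 597.2857 ms
Proportion correct = 7/10
IES = 597.2857 / (7/10) = 853.265 ms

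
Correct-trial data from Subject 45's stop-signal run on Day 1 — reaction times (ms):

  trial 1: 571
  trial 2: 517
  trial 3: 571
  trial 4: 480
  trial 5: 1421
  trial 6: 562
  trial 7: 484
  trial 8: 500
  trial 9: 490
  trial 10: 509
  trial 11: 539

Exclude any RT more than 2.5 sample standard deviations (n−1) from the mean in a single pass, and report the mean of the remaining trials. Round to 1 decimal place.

522.3 ms

n = 11, ΣRT = 6644, M = 604.000
Σ(x−M)² = 745838.00; s = √(745838.00/10) = 273.100
Cutoffs: 604.000 ± 2.5·273.100 → [-78.8, 1286.8]
Outside: 1421 → excluded.
Retained (n=10): Σ = 5223, mean = 5223/10 = 522.300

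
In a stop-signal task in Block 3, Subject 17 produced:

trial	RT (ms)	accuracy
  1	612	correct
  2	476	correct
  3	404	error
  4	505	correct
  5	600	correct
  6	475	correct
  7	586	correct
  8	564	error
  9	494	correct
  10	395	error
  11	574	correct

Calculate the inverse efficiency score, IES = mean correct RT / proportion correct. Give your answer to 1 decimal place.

742.8 ms

Correct trials (n=8): 612, 476, 505, 600, 475, 586, 494, 574
Mean correct RT = 4322/8 = 540.2500 ms
Proportion correct = 8/11
IES = 540.2500 / (8/11) = 742.844 ms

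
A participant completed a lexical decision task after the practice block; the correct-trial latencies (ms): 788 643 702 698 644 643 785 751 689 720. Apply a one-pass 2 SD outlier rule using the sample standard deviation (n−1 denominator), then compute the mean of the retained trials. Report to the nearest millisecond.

706 ms

n = 10, ΣRT = 7063, M = 706.300
Σ(x−M)² = 27336.10; s = √(27336.10/9) = 55.112
Cutoffs: 706.300 ± 2·55.112 → [596.1, 816.5]
No RTs fall outside the cutoffs; all 10 retained. Mean = 7063/10 = 706.300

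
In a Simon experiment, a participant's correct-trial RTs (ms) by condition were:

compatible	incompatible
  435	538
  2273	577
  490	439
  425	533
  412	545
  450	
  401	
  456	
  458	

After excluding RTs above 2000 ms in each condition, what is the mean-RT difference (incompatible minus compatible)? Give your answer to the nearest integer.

86 ms

compatible: exclude 2273
M(compatible) = 3527/8 = 440.875
M(incompatible) = 2632/5 = 526.400
Difference = 526.400 − 440.875 = 85.525 ms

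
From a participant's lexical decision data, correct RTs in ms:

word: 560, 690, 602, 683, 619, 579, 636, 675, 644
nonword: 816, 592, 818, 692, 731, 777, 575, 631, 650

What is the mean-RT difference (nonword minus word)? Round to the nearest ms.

M(word) = 5688/9 = 632.000
M(nonword) = 6282/9 = 698.000
Difference = 698.000 − 632.000 = 66.000 ms

66 ms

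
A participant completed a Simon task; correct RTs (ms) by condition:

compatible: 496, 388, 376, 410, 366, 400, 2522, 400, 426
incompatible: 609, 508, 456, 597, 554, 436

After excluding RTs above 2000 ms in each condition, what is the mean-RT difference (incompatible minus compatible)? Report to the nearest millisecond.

compatible: exclude 2522
M(compatible) = 3262/8 = 407.750
M(incompatible) = 3160/6 = 526.667
Difference = 526.667 − 407.750 = 118.917 ms

119 ms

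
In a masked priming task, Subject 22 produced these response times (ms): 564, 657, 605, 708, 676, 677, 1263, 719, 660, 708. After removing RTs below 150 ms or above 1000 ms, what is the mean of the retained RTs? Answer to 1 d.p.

663.8 ms

Excluded: 1263
Retained (n=9): Σ = 5974
Mean = 5974/9 = 663.7778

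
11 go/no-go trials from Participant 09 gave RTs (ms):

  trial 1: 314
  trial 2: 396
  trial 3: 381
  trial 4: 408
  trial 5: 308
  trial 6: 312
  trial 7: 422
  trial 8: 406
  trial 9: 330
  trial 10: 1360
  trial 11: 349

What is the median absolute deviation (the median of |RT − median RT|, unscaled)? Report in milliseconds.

Sorted: 308, 312, 314, 330, 349, 381, 396, 406, 408, 422, 1360 → median = 381
|x − 381|: 67, 15, 0, 27, 73, 69, 41, 25, 51, 979, 32
Sorted deviations: 0, 15, 25, 27, 32, 41, 51, 67, 69, 73, 979 → MAD = 41

41 ms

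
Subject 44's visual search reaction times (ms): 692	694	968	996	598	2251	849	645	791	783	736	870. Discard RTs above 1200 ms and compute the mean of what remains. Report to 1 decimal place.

783.8 ms

Excluded: 2251
Retained (n=11): Σ = 8622
Mean = 8622/11 = 783.8182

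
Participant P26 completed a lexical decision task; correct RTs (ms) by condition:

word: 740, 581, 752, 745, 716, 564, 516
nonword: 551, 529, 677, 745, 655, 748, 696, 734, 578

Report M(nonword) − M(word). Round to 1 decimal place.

-2.1 ms

M(word) = 4614/7 = 659.143
M(nonword) = 5913/9 = 657.000
Difference = 657.000 − 659.143 = -2.143 ms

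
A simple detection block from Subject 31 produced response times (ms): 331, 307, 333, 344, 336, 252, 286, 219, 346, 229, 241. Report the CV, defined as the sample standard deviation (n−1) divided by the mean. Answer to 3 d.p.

n = 11, Σ = 3224, M = 293.0909
Σ(x−M)² = 24504.909; s = √(24504.909/10) = 49.5024
CV = 49.5024 / 293.0909 = 0.16890

0.169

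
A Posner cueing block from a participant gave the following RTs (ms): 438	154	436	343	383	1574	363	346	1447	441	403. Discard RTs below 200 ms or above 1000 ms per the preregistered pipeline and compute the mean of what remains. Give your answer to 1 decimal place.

394.1 ms

Excluded: 154, 1447, 1574
Retained (n=8): Σ = 3153
Mean = 3153/8 = 394.1250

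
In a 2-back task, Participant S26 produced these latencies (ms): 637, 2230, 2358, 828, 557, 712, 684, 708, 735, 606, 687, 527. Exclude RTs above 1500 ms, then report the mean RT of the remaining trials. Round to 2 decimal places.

Excluded: 2230, 2358
Retained (n=10): Σ = 6681
Mean = 6681/10 = 668.1000

668.10 ms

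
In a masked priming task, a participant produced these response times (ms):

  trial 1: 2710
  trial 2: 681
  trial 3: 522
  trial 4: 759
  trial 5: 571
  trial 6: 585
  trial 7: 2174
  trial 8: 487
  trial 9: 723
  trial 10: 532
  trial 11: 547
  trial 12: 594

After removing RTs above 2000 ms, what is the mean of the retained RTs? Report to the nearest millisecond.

Excluded: 2174, 2710
Retained (n=10): Σ = 6001
Mean = 6001/10 = 600.1000

600 ms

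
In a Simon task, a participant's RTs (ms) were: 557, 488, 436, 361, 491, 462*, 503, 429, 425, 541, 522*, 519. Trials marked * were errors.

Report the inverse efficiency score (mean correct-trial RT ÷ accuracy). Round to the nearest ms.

Correct trials (n=10): 557, 488, 436, 361, 491, 503, 429, 425, 541, 519
Mean correct RT = 4750/10 = 475.0000 ms
Proportion correct = 10/12
IES = 475.0000 / (10/12) = 570.000 ms

570 ms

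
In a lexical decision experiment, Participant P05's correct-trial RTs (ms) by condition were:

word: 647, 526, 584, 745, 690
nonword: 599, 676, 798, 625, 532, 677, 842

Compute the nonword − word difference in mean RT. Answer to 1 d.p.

40.0 ms

M(word) = 3192/5 = 638.400
M(nonword) = 4749/7 = 678.429
Difference = 678.429 − 638.400 = 40.029 ms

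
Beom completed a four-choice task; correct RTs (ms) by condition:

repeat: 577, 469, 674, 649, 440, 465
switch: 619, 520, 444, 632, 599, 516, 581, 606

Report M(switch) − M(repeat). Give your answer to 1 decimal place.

19.0 ms

M(repeat) = 3274/6 = 545.667
M(switch) = 4517/8 = 564.625
Difference = 564.625 − 545.667 = 18.958 ms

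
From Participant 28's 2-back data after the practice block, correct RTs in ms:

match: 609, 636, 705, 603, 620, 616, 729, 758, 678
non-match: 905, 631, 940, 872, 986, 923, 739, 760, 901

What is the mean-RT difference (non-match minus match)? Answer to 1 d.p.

189.2 ms

M(match) = 5954/9 = 661.556
M(non-match) = 7657/9 = 850.778
Difference = 850.778 − 661.556 = 189.222 ms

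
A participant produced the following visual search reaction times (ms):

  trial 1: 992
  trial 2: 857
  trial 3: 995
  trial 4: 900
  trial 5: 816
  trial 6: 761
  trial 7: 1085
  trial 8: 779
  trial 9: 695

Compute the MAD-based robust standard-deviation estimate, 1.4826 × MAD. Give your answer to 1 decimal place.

142.3 ms

Sorted: 695, 761, 779, 816, 857, 900, 992, 995, 1085 → median = 857
|x − 857| sorted: 0, 41, 43, 78, 96, 135, 138, 162, 228 → MAD = 96
Robust SD ≈ 1.4826 × 96 = 142.330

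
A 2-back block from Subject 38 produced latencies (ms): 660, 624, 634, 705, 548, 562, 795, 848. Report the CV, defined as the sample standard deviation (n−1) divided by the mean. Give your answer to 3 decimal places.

0.158

n = 8, Σ = 5376, M = 672.0000
Σ(x−M)² = 78562.000; s = √(78562.000/7) = 105.9393
CV = 105.9393 / 672.0000 = 0.15765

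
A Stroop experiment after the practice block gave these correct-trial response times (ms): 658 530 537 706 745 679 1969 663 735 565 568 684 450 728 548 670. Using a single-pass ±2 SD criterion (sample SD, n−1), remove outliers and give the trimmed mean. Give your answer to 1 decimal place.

631.1 ms

n = 16, ΣRT = 11435, M = 714.688
Σ(x−M)² = 1792431.44; s = √(1792431.44/15) = 345.681
Cutoffs: 714.688 ± 2·345.681 → [23.3, 1406.0]
Outside: 1969 → excluded.
Retained (n=15): Σ = 9466, mean = 9466/15 = 631.067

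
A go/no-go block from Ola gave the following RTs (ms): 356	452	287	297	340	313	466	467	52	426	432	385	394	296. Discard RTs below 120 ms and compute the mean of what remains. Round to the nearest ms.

378 ms

Excluded: 52
Retained (n=13): Σ = 4911
Mean = 4911/13 = 377.7692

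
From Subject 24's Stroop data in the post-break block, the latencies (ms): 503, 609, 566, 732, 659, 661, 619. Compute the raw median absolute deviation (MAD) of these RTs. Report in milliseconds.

Sorted: 503, 566, 609, 619, 659, 661, 732 → median = 619
|x − 619|: 116, 10, 53, 113, 40, 42, 0
Sorted deviations: 0, 10, 40, 42, 53, 113, 116 → MAD = 42

42 ms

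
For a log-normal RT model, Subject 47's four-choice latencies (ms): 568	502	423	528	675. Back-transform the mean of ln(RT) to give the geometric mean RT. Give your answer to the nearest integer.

533 ms

ln(RT): 6.3421, 6.2186, 6.0474, 6.2691, 6.5147
Mean ln(RT) = 31.3919/5 = 6.27838
Geometric mean = exp(6.27838) = 532.92 ms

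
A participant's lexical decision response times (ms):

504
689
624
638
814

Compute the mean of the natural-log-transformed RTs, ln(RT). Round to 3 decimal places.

6.471

ln(RT): 6.2226, 6.5352, 6.4362, 6.4583, 6.7020
Σ ln(RT) = 32.3543
Mean = 32.3543/5 = 6.47085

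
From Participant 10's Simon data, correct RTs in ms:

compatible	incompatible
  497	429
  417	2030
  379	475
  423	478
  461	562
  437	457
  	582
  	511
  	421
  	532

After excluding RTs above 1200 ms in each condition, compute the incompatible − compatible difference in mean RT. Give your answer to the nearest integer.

58 ms

incompatible: exclude 2030
M(compatible) = 2614/6 = 435.667
M(incompatible) = 4447/9 = 494.111
Difference = 494.111 − 435.667 = 58.444 ms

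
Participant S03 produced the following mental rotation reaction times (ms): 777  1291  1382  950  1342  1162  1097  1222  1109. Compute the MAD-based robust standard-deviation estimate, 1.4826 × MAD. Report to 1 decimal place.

191.3 ms

Sorted: 777, 950, 1097, 1109, 1162, 1222, 1291, 1342, 1382 → median = 1162
|x − 1162| sorted: 0, 53, 60, 65, 129, 180, 212, 220, 385 → MAD = 129
Robust SD ≈ 1.4826 × 129 = 191.255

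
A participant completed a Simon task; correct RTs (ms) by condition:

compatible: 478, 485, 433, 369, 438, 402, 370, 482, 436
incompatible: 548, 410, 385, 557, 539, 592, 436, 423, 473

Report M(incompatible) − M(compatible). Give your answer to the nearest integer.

52 ms

M(compatible) = 3893/9 = 432.556
M(incompatible) = 4363/9 = 484.778
Difference = 484.778 − 432.556 = 52.222 ms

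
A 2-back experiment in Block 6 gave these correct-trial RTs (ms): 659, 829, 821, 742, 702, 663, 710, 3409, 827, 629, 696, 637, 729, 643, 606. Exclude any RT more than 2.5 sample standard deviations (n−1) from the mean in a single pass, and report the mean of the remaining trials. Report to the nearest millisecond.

n = 15, ΣRT = 13302, M = 886.800
Σ(x−M)² = 6889548.40; s = √(6889548.40/14) = 701.506
Cutoffs: 886.800 ± 2.5·701.506 → [-867.0, 2640.6]
Outside: 3409 → excluded.
Retained (n=14): Σ = 9893, mean = 9893/14 = 706.643

707 ms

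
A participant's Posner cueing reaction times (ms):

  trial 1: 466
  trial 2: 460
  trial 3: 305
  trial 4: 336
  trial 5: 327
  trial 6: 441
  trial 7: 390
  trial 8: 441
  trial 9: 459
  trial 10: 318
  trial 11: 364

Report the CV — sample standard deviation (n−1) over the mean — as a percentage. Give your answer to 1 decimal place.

n = 11, Σ = 4307, M = 391.5455
Σ(x−M)² = 40582.727; s = √(40582.727/10) = 63.7046
CV = 63.7046 / 391.5455 = 0.16270 = 16.270%

16.3%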